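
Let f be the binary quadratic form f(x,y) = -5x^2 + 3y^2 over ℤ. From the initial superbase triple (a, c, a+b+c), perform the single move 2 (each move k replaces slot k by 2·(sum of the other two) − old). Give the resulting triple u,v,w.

start (-5,3,-2) = (f(1,0),f(0,1),f(1,1))
replace slot 2: 2·((-5)+(-2)) − 3 = -17 → (-5,-17,-2)

-5,-17,-2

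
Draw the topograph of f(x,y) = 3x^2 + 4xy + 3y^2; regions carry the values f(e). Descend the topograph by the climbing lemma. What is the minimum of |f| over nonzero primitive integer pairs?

translate: b→-2 (≡4 mod 6), so (3,4,3)→(3,-2,2)
flip: (3,-2,2)→(2,2,3)
reduced (well bottom): (2,2,3) with a≤c, −a<b≤a
well minimum = a = 2

2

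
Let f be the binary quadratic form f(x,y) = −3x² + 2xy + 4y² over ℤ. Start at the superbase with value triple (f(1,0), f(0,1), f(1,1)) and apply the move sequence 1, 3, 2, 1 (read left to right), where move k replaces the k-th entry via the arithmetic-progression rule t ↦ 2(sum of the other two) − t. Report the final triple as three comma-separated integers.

start (-3,4,3) = (f(1,0),f(0,1),f(1,1))
replace slot 1: 2·(4+3) − (-3) = 17 → (17,4,3)
replace slot 3: 2·(17+4) − 3 = 39 → (17,4,39)
replace slot 2: 2·(17+39) − 4 = 108 → (17,108,39)
replace slot 1: 2·(108+39) − 17 = 277 → (277,108,39)

277,108,39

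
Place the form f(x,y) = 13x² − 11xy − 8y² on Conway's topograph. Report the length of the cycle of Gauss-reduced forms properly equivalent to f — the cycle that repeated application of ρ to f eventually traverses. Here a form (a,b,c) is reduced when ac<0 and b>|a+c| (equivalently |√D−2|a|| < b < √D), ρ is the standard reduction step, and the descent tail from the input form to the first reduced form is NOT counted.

D = 537, ⌊√D⌋ = 23
descent: ρ → (-8,11,13)  [lands on river]
river: ρ → (13,15,-6)
river: ρ → (-6,21,4)
river: ρ → (4,19,-11)
river: ρ → (-11,3,12)
river: ρ → (12,21,-2)
river: ρ → (-2,23,1)
river: ρ → (1,23,-2)
river: ρ → (-2,21,12)
river: ρ → (12,3,-11)
river: ρ → (-11,19,4)
river: ρ → (4,21,-6)
river: ρ → (-6,15,13)
river: ρ → (13,11,-8)
river: ρ → (-8,21,3)
river: ρ → (3,21,-8)
ρ-cycle length = 16 (tail of 1 descent step not counted)

16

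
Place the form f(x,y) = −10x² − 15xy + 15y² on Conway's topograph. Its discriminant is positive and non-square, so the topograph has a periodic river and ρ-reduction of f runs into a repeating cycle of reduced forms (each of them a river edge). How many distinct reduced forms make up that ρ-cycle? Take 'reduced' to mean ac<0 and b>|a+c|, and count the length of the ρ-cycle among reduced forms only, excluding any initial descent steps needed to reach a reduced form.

D = 825, ⌊√D⌋ = 28
descent: ρ → (15,15,-10)  [lands on river]
river: ρ → (-10,25,5)
river: ρ → (5,25,-10)
river: ρ → (-10,15,15)
ρ-cycle length = 4 (tail of 1 descent step not counted)

4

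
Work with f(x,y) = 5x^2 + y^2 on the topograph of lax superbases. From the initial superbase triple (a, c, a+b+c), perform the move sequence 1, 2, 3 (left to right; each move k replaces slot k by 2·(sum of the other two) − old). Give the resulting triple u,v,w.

start (5,1,6) = (f(1,0),f(0,1),f(1,1))
replace slot 1: 2·(1+6) − 5 = 9 → (9,1,6)
replace slot 2: 2·(9+6) − 1 = 29 → (9,29,6)
replace slot 3: 2·(9+29) − 6 = 70 → (9,29,70)

9,29,70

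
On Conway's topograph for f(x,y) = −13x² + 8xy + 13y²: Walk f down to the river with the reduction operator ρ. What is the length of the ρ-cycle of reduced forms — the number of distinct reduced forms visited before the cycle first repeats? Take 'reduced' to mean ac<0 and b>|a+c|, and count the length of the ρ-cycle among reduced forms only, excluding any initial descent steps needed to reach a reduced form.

D = 740, ⌊√D⌋ = 27
river: ρ → (13,18,-8)
river: ρ → (-8,14,17)
river: ρ → (17,20,-5)
river: ρ → (-5,20,17)
river: ρ → (17,14,-8)
river: ρ → (-8,18,13)
river: ρ → (13,8,-13)
river: ρ → (-13,18,8)
river: ρ → (8,14,-17)
river: ρ → (-17,20,5)
river: ρ → (5,20,-17)
river: ρ → (-17,14,8)
river: ρ → (8,18,-13)
river: ρ → (-13,8,13)
ρ-cycle length = 14 (tail of 0 descent steps not counted)

14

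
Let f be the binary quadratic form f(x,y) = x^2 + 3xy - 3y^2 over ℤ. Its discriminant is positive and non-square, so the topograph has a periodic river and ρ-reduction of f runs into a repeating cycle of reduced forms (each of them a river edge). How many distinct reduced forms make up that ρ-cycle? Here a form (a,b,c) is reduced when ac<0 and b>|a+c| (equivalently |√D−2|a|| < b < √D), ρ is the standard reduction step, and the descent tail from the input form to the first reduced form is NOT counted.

D = 21, ⌊√D⌋ = 4
river: ρ → (-3,3,1)
river: ρ → (1,3,-3)
ρ-cycle length = 2 (tail of 0 descent steps not counted)

2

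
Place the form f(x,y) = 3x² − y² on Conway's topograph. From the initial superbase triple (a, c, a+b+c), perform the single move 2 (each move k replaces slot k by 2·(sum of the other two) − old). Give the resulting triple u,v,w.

start (3,-1,2) = (f(1,0),f(0,1),f(1,1))
replace slot 2: 2·(3+2) − (-1) = 11 → (3,11,2)

3,11,2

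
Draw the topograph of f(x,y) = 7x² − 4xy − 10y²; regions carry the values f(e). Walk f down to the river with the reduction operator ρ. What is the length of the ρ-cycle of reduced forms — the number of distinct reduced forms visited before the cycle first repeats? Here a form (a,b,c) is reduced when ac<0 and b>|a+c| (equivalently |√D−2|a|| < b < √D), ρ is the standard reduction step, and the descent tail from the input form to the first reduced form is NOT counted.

D = 296, ⌊√D⌋ = 17
descent: ρ → (-10,4,7)  [lands on river]
river: ρ → (7,10,-7)
river: ρ → (-7,4,10)
river: ρ → (10,16,-1)
river: ρ → (-1,16,10)
river: ρ → (10,4,-7)
river: ρ → (-7,10,7)
river: ρ → (7,4,-10)
river: ρ → (-10,16,1)
river: ρ → (1,16,-10)
ρ-cycle length = 10 (tail of 1 descent step not counted)

10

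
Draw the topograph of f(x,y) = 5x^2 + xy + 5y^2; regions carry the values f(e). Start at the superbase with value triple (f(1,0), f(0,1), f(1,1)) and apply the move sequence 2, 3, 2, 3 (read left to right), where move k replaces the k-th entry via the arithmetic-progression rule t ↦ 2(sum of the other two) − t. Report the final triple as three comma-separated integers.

start (5,5,11) = (f(1,0),f(0,1),f(1,1))
replace slot 2: 2·(5+11) − 5 = 27 → (5,27,11)
replace slot 3: 2·(5+27) − 11 = 53 → (5,27,53)
replace slot 2: 2·(5+53) − 27 = 89 → (5,89,53)
replace slot 3: 2·(5+89) − 53 = 135 → (5,89,135)

5,89,135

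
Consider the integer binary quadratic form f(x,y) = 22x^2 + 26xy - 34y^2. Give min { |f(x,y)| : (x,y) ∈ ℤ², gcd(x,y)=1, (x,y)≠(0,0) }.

river: ρ → (-34,42,14)
river: ρ → (14,42,-34)
river: ρ → (-34,26,22)
river: ρ → (22,18,-38)
river: ρ → (-38,58,2)
river: ρ → (2,58,-38)
river: ρ → (-38,18,22)
river: ρ → (22,26,-34)
closes: descent 0, river 8
min |a| on river = 2

2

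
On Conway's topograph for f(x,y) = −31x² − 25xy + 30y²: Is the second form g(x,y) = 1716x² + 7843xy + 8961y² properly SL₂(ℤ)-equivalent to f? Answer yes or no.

D₁ = 4345, D₂ = 4345
river cycle of f (length 8): (30, 25, -31), (-31, 37, 24), (24, 59, -9), (-9, 49, 54), (54, 59, -4), (-4, 61, 39), (39, 17, -26), (-26, 35, 30)
river cycle of g (length 8): (24, 59, -9), (-9, 49, 54), (54, 59, -4), (-4, 61, 39), (39, 17, -26), (-26, 35, 30), (30, 25, -31), (-31, 37, 24)
cycles coincide ⇒ equivalent

yes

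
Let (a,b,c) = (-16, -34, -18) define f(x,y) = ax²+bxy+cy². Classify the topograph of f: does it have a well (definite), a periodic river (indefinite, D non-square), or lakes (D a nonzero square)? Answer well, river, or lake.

D = b²−4ac = (-34)² − 4·(-16)·(-18) = 4
D = 2² is a perfect square ⇒ form factors over ℤ ⇒ lakes

lake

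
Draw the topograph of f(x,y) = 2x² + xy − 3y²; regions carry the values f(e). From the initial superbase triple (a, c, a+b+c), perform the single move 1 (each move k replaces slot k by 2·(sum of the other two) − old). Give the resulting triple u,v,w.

start (2,-3,0) = (f(1,0),f(0,1),f(1,1))
replace slot 1: 2·((-3)+0) − 2 = -8 → (-8,-3,0)

-8,-3,0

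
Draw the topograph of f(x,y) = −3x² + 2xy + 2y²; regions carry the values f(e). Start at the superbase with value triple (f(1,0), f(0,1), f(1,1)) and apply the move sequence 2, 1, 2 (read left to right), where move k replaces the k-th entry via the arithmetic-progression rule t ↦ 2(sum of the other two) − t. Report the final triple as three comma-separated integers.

start (-3,2,1) = (f(1,0),f(0,1),f(1,1))
replace slot 2: 2·((-3)+1) − 2 = -6 → (-3,-6,1)
replace slot 1: 2·((-6)+1) − (-3) = -7 → (-7,-6,1)
replace slot 2: 2·((-7)+1) − (-6) = -6 → (-7,-6,1)

-7,-6,1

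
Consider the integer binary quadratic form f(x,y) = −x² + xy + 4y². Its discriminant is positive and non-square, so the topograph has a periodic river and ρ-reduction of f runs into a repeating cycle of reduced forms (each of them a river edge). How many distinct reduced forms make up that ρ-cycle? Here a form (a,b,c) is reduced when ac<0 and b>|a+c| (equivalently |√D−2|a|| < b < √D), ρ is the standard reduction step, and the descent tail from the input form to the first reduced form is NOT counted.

D = 17, ⌊√D⌋ = 4
descent: ρ → (4,-1,-1)
descent: ρ → (-1,3,2)  [lands on river]
river: ρ → (2,1,-2)
river: ρ → (-2,3,1)
river: ρ → (1,3,-2)
river: ρ → (-2,1,2)
river: ρ → (2,3,-1)
ρ-cycle length = 6 (tail of 2 descent steps not counted)

6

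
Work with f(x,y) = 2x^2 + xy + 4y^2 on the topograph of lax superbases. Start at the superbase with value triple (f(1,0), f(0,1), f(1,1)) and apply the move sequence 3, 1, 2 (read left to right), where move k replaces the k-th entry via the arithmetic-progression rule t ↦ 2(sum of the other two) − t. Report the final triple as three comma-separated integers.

start (2,4,7) = (f(1,0),f(0,1),f(1,1))
replace slot 3: 2·(2+4) − 7 = 5 → (2,4,5)
replace slot 1: 2·(4+5) − 2 = 16 → (16,4,5)
replace slot 2: 2·(16+5) − 4 = 38 → (16,38,5)

16,38,5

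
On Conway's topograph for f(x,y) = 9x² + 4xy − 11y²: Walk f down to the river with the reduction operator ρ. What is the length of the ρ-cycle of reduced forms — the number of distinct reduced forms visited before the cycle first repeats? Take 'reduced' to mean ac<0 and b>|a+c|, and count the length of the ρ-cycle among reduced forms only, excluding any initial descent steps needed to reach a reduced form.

D = 412, ⌊√D⌋ = 20
river: ρ → (-11,18,2)
river: ρ → (2,18,-11)
river: ρ → (-11,4,9)
river: ρ → (9,14,-6)
river: ρ → (-6,10,13)
river: ρ → (13,16,-3)
river: ρ → (-3,20,1)
river: ρ → (1,20,-3)
river: ρ → (-3,16,13)
river: ρ → (13,10,-6)
river: ρ → (-6,14,9)
river: ρ → (9,4,-11)
ρ-cycle length = 12 (tail of 0 descent steps not counted)

12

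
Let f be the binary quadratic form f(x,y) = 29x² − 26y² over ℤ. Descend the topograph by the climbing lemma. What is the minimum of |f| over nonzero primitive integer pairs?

descent: ρ → (-26,52,3)  [lands on river]
river: ρ → (3,50,-43)
river: ρ → (-43,36,10)
river: ρ → (10,44,-27)
river: ρ → (-27,10,27)
river: ρ → (27,44,-10)
river: ρ → (-10,36,43)
river: ρ → (43,50,-3)
river: ρ → (-3,52,26)
river: ρ → (26,52,-3)
river: ρ → (-3,50,43)
river: ρ → (43,36,-10)
river: ρ → (-10,44,27)
river: ρ → (27,10,-27)
river: ρ → (-27,44,10)
river: ρ → (10,36,-43)
river: ρ → (-43,50,3)
river: ρ → (3,52,-26)
closes: descent 1, river 18
min |a| on river = 3

3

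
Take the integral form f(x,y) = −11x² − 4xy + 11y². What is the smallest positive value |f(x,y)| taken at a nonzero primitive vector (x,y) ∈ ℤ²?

descent: ρ → (11,4,-11)  [lands on river]
river: ρ → (-11,18,4)
river: ρ → (4,22,-1)
river: ρ → (-1,22,4)
river: ρ → (4,18,-11)
river: ρ → (-11,4,11)
river: ρ → (11,18,-4)
river: ρ → (-4,22,1)
river: ρ → (1,22,-4)
river: ρ → (-4,18,11)
closes: descent 1, river 10
min |a| on river = 1

1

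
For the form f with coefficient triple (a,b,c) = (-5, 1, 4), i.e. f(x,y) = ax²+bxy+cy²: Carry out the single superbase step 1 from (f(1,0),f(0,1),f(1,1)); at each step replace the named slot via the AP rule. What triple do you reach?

start (-5,4,0) = (f(1,0),f(0,1),f(1,1))
replace slot 1: 2·(4+0) − (-5) = 13 → (13,4,0)

13,4,0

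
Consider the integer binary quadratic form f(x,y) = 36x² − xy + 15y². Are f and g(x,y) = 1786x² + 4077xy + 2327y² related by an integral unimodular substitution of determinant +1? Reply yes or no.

D₁ = -2159, D₂ = -2159
f: flip: (36,-1,15)→(15,1,36)
f: reduced (well bottom): (15,1,36) with a≤c, −a<b≤a
g: translate: b→505 (≡4077 mod 3572), so (1786,4077,2327)→(1786,505,36)
g: flip: (1786,505,36)→(36,-505,1786)
g: translate: b→-1 (≡-505 mod 72), so (36,-505,1786)→(36,-1,15)
g: flip: (36,-1,15)→(15,1,36)
g: reduced (well bottom): (15,1,36) with a≤c, −a<b≤a
reduced forms (15, 1, 36) vs (15, 1, 36) ⇒ equivalent

yes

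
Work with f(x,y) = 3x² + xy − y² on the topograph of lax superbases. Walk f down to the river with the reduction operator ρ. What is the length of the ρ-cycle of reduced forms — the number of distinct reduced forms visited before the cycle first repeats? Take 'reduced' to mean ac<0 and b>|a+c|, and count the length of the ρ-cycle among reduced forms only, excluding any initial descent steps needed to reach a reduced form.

D = 13, ⌊√D⌋ = 3
descent: ρ → (-1,3,1)  [lands on river]
river: ρ → (1,3,-1)
ρ-cycle length = 2 (tail of 1 descent step not counted)

2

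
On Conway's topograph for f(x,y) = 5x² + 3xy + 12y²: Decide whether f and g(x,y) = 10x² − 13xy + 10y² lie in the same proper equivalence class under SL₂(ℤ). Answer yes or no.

D₁ = -231, D₂ = -231
f: reduced (well bottom): (5,3,12) with a≤c, −a<b≤a
g: translate: b→7 (≡-13 mod 20), so (10,-13,10)→(10,7,7)
g: flip: (10,7,7)→(7,-7,10)
g: translate: b→7 (≡-7 mod 14), so (7,-7,10)→(7,7,10)
g: reduced (well bottom): (7,7,10) with a≤c, −a<b≤a
reduced forms (5, 3, 12) vs (7, 7, 10) ⇒ inequivalent

no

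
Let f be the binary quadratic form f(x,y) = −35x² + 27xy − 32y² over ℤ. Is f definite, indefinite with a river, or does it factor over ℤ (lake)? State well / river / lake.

D = b²−4ac = 27² − 4·(-35)·(-32) = -3751
D < 0 ⇒ definite ⇒ every region one sign ⇒ single well

well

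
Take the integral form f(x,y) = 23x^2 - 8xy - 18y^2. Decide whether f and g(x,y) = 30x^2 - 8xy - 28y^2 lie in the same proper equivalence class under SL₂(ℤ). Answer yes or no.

D₁ = 1720, D₂ = 3424
discriminants differ ⇒ not SL₂(ℤ)-equivalent

no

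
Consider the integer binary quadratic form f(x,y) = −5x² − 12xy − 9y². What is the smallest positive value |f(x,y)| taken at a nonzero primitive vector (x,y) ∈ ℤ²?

translate: b→2 (≡12 mod 10), so (5,12,9)→(5,2,2)
flip: (5,2,2)→(2,-2,5)
translate: b→2 (≡-2 mod 4), so (2,-2,5)→(2,2,5)
reduced (well bottom): (2,2,5) with a≤c, −a<b≤a
well minimum |f| = |-2| = 2 (negative-definite)

2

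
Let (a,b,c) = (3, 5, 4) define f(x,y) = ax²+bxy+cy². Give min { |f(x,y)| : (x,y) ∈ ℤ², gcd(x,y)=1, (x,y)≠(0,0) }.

translate: b→-1 (≡5 mod 6), so (3,5,4)→(3,-1,2)
flip: (3,-1,2)→(2,1,3)
reduced (well bottom): (2,1,3) with a≤c, −a<b≤a
well minimum = a = 2

2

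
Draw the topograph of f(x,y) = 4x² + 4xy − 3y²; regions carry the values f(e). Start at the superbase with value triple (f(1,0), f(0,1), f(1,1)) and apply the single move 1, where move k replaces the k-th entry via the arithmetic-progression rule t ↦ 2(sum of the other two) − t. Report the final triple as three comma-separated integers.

start (4,-3,5) = (f(1,0),f(0,1),f(1,1))
replace slot 1: 2·((-3)+5) − 4 = 0 → (0,-3,5)

0,-3,5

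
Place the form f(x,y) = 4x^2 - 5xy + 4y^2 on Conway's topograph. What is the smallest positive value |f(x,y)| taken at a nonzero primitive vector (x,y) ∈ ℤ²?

translate: b→3 (≡-5 mod 8), so (4,-5,4)→(4,3,3)
flip: (4,3,3)→(3,-3,4)
translate: b→3 (≡-3 mod 6), so (3,-3,4)→(3,3,4)
reduced (well bottom): (3,3,4) with a≤c, −a<b≤a
well minimum = a = 3

3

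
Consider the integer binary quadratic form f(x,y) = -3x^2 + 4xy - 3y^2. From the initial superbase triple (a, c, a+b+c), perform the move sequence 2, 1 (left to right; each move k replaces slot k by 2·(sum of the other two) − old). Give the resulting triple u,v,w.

start (-3,-3,-2) = (f(1,0),f(0,1),f(1,1))
replace slot 2: 2·((-3)+(-2)) − (-3) = -7 → (-3,-7,-2)
replace slot 1: 2·((-7)+(-2)) − (-3) = -15 → (-15,-7,-2)

-15,-7,-2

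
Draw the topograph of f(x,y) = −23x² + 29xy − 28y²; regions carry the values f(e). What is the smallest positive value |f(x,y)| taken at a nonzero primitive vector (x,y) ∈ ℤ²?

translate: b→17 (≡-29 mod 46), so (23,-29,28)→(23,17,22)
flip: (23,17,22)→(22,-17,23)
reduced (well bottom): (22,-17,23) with a≤c, −a<b≤a
well minimum |f| = |-22| = 22 (negative-definite)

22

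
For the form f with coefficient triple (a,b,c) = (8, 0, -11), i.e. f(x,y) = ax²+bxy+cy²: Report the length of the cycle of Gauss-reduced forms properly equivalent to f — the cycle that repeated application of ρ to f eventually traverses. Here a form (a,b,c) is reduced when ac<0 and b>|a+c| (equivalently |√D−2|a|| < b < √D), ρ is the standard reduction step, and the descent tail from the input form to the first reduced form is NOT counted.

D = 352, ⌊√D⌋ = 18
descent: ρ → (-11,0,8)
descent: ρ → (8,16,-3)  [lands on river]
river: ρ → (-3,14,13)
river: ρ → (13,12,-4)
river: ρ → (-4,12,13)
river: ρ → (13,14,-3)
river: ρ → (-3,16,8)
ρ-cycle length = 6 (tail of 2 descent steps not counted)

6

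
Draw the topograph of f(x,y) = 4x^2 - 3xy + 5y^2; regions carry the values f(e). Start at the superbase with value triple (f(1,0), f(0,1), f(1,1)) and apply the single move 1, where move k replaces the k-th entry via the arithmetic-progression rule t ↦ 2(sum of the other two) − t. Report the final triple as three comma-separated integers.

start (4,5,6) = (f(1,0),f(0,1),f(1,1))
replace slot 1: 2·(5+6) − 4 = 18 → (18,5,6)

18,5,6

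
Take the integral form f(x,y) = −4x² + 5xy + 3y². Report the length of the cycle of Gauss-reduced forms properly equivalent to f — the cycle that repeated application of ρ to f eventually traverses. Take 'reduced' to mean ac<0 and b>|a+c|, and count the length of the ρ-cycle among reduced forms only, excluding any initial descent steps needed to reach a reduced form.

D = 73, ⌊√D⌋ = 8
river: ρ → (3,7,-2)
river: ρ → (-2,5,6)
river: ρ → (6,7,-1)
river: ρ → (-1,7,6)
river: ρ → (6,5,-2)
river: ρ → (-2,7,3)
river: ρ → (3,5,-4)
river: ρ → (-4,3,4)
river: ρ → (4,5,-3)
river: ρ → (-3,7,2)
river: ρ → (2,5,-6)
river: ρ → (-6,7,1)
river: ρ → (1,7,-6)
river: ρ → (-6,5,2)
river: ρ → (2,7,-3)
river: ρ → (-3,5,4)
river: ρ → (4,3,-4)
river: ρ → (-4,5,3)
ρ-cycle length = 18 (tail of 0 descent steps not counted)

18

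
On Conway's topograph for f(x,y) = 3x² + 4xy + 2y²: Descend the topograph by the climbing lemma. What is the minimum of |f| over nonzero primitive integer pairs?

translate: b→-2 (≡4 mod 6), so (3,4,2)→(3,-2,1)
flip: (3,-2,1)→(1,2,3)
translate: b→0 (≡2 mod 2), so (1,2,3)→(1,0,2)
reduced (well bottom): (1,0,2) with a≤c, −a<b≤a
well minimum = a = 1

1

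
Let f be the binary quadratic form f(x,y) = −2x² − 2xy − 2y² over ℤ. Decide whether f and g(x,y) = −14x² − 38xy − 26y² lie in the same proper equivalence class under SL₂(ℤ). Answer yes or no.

D₁ = -12, D₂ = -12
f is negative-definite; reduce −f:
−f: reduced (well bottom): (2,2,2) with a≤c, −a<b≤a
flip sign back: reduced form of f is (-2,-2,-2)
g is negative-definite; reduce −g:
−g: translate: b→10 (≡38 mod 28), so (14,38,26)→(14,10,2)
−g: flip: (14,10,2)→(2,-10,14)
−g: translate: b→2 (≡-10 mod 4), so (2,-10,14)→(2,2,2)
−g: reduced (well bottom): (2,2,2) with a≤c, −a<b≤a
flip sign back: reduced form of g is (-2,-2,-2)
reduced forms (-2, -2, -2) vs (-2, -2, -2) ⇒ equivalent

yes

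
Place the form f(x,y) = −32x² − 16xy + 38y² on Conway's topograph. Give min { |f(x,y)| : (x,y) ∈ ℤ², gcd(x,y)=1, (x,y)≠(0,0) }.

descent: ρ → (38,16,-32)  [lands on river]
river: ρ → (-32,48,22)
river: ρ → (22,40,-40)
river: ρ → (-40,40,22)
river: ρ → (22,48,-32)
river: ρ → (-32,16,38)
river: ρ → (38,60,-10)
river: ρ → (-10,60,38)
closes: descent 1, river 8
min |a| on river = 10

10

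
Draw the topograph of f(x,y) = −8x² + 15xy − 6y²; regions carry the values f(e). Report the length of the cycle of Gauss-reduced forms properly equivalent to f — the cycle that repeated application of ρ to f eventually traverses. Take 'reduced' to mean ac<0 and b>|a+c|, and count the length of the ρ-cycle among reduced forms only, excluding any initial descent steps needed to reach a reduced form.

D = 33, ⌊√D⌋ = 5
descent: ρ → (-6,-3,1)
descent: ρ → (1,5,-2)  [lands on river]
river: ρ → (-2,3,3)
river: ρ → (3,3,-2)
river: ρ → (-2,5,1)
ρ-cycle length = 4 (tail of 2 descent steps not counted)

4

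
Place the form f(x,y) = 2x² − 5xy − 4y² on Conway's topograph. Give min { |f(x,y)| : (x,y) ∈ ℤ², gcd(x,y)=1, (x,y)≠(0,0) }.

descent: ρ → (-4,5,2)  [lands on river]
river: ρ → (2,7,-1)
river: ρ → (-1,7,2)
river: ρ → (2,5,-4)
river: ρ → (-4,3,3)
river: ρ → (3,3,-4)
closes: descent 1, river 6
min |a| on river = 1

1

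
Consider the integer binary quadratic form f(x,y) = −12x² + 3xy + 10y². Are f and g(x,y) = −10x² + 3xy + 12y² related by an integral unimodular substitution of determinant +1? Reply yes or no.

D₁ = 489, D₂ = 489
river cycle of f (length 22): (10, 17, -5), (-5, 13, 16), (16, 19, -2), (-2, 21, 6), (6, 15, -11), (-11, 7, 10), (10, 13, -8), (-8, 19, 4), (4, 21, -3), (-3, 21, 4), … (12 more)
river cycle of g (length 22): (12, 21, -1), (-1, 21, 12), (12, 3, -10), (-10, 17, 5), (5, 13, -16), (-16, 19, 2), (2, 21, -6), (-6, 15, 11), (11, 7, -10), (-10, 13, 8), … (12 more)
cycles differ ⇒ inequivalent

no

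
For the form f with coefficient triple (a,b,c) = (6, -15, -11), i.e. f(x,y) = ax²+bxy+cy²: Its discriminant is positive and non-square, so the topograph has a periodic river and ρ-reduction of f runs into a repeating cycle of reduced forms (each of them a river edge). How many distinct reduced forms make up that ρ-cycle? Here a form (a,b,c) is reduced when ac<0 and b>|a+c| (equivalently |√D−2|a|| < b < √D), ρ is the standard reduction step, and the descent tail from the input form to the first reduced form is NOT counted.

D = 489, ⌊√D⌋ = 22
descent: ρ → (-11,15,6)  [lands on river]
river: ρ → (6,21,-2)
river: ρ → (-2,19,16)
river: ρ → (16,13,-5)
river: ρ → (-5,17,10)
river: ρ → (10,3,-12)
river: ρ → (-12,21,1)
river: ρ → (1,21,-12)
river: ρ → (-12,3,10)
river: ρ → (10,17,-5)
river: ρ → (-5,13,16)
river: ρ → (16,19,-2)
river: ρ → (-2,21,6)
river: ρ → (6,15,-11)
river: ρ → (-11,7,10)
river: ρ → (10,13,-8)
river: ρ → (-8,19,4)
river: ρ → (4,21,-3)
river: ρ → (-3,21,4)
river: ρ → (4,19,-8)
river: ρ → (-8,13,10)
river: ρ → (10,7,-11)
ρ-cycle length = 22 (tail of 1 descent step not counted)

22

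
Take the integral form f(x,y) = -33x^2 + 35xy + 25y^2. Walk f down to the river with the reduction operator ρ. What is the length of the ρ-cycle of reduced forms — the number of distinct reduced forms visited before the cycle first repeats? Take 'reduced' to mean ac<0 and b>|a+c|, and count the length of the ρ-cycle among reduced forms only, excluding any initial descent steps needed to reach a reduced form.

D = 4525, ⌊√D⌋ = 67
river: ρ → (25,65,-3)
river: ρ → (-3,67,3)
river: ρ → (3,65,-25)
river: ρ → (-25,35,33)
river: ρ → (33,31,-27)
river: ρ → (-27,23,37)
river: ρ → (37,51,-13)
river: ρ → (-13,53,33)
river: ρ → (33,13,-33)
river: ρ → (-33,53,13)
river: ρ → (13,51,-37)
river: ρ → (-37,23,27)
river: ρ → (27,31,-33)
river: ρ → (-33,35,25)
ρ-cycle length = 14 (tail of 0 descent steps not counted)

14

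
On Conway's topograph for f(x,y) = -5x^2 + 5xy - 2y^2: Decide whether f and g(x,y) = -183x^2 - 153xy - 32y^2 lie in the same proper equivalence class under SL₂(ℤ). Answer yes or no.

D₁ = -15, D₂ = -15
f is negative-definite; reduce −f:
−f: translate: b→5 (≡-5 mod 10), so (5,-5,2)→(5,5,2)
−f: flip: (5,5,2)→(2,-5,5)
−f: translate: b→-1 (≡-5 mod 4), so (2,-5,5)→(2,-1,2)
−f: flip: (2,-1,2)→(2,1,2)
−f: reduced (well bottom): (2,1,2) with a≤c, −a<b≤a
flip sign back: reduced form of f is (-2,-1,-2)
g is negative-definite; reduce −g:
−g: flip: (183,153,32)→(32,-153,183)
−g: translate: b→-25 (≡-153 mod 64), so (32,-153,183)→(32,-25,5)
−g: flip: (32,-25,5)→(5,25,32)
−g: translate: b→5 (≡25 mod 10), so (5,25,32)→(5,5,2)
−g: flip: (5,5,2)→(2,-5,5)
−g: translate: b→-1 (≡-5 mod 4), so (2,-5,5)→(2,-1,2)
−g: flip: (2,-1,2)→(2,1,2)
−g: reduced (well bottom): (2,1,2) with a≤c, −a<b≤a
flip sign back: reduced form of g is (-2,-1,-2)
reduced forms (-2, -1, -2) vs (-2, -1, -2) ⇒ equivalent

yes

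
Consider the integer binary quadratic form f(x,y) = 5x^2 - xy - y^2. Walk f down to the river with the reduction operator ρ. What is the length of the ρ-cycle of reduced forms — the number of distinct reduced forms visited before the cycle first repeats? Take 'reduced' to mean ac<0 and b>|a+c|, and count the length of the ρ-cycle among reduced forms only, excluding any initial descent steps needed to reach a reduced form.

D = 21, ⌊√D⌋ = 4
descent: ρ → (-1,3,3)  [lands on river]
river: ρ → (3,3,-1)
ρ-cycle length = 2 (tail of 1 descent step not counted)

2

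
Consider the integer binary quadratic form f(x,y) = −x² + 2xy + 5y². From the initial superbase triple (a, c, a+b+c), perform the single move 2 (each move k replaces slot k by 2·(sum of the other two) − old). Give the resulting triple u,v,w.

start (-1,5,6) = (f(1,0),f(0,1),f(1,1))
replace slot 2: 2·((-1)+6) − 5 = 5 → (-1,5,6)

-1,5,6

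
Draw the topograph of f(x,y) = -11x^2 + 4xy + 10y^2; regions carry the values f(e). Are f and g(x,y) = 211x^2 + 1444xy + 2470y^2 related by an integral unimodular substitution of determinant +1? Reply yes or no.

D₁ = 456, D₂ = 456
river cycle of f (length 10): (10, 16, -5), (-5, 14, 13), (13, 12, -6), (-6, 12, 13), (13, 14, -5), (-5, 16, 10), (10, 4, -11), (-11, 18, 3), (3, 18, -11), (-11, 4, 10)
river cycle of g (length 10): (3, 18, -11), (-11, 4, 10), (10, 16, -5), (-5, 14, 13), (13, 12, -6), (-6, 12, 13), (13, 14, -5), (-5, 16, 10), (10, 4, -11), (-11, 18, 3)
cycles coincide ⇒ equivalent

yes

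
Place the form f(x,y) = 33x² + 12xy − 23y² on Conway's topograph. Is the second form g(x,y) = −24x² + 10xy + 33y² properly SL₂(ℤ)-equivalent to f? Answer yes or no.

D₁ = 3180, D₂ = 3268
discriminants differ ⇒ not SL₂(ℤ)-equivalent

no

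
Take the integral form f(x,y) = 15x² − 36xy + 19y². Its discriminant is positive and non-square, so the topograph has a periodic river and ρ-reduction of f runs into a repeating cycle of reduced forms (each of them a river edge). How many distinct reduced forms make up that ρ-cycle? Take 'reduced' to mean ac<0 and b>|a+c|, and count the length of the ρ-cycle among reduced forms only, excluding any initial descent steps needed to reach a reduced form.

D = 156, ⌊√D⌋ = 12
descent: ρ → (19,-2,-2)
descent: ρ → (-2,10,7)  [lands on river]
river: ρ → (7,4,-5)
river: ρ → (-5,6,6)
river: ρ → (6,6,-5)
river: ρ → (-5,4,7)
river: ρ → (7,10,-2)
ρ-cycle length = 6 (tail of 2 descent steps not counted)

6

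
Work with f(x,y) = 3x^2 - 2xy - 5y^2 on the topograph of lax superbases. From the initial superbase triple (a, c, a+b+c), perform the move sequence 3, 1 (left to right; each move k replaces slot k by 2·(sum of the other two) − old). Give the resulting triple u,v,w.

start (3,-5,-4) = (f(1,0),f(0,1),f(1,1))
replace slot 3: 2·(3+(-5)) − (-4) = 0 → (3,-5,0)
replace slot 1: 2·((-5)+0) − 3 = -13 → (-13,-5,0)

-13,-5,0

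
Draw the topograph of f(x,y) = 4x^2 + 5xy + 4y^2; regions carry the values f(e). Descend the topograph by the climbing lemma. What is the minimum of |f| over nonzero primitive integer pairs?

translate: b→-3 (≡5 mod 8), so (4,5,4)→(4,-3,3)
flip: (4,-3,3)→(3,3,4)
reduced (well bottom): (3,3,4) with a≤c, −a<b≤a
well minimum = a = 3

3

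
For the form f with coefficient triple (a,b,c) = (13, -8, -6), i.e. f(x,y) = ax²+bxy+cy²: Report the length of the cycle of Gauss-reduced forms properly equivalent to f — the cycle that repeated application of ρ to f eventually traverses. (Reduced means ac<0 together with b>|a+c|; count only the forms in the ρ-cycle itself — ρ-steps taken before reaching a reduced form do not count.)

D = 376, ⌊√D⌋ = 19
descent: ρ → (-6,8,13)  [lands on river]
river: ρ → (13,18,-1)
river: ρ → (-1,18,13)
river: ρ → (13,8,-6)
river: ρ → (-6,16,5)
river: ρ → (5,14,-9)
river: ρ → (-9,4,10)
river: ρ → (10,16,-3)
river: ρ → (-3,14,15)
river: ρ → (15,16,-2)
river: ρ → (-2,16,15)
river: ρ → (15,14,-3)
river: ρ → (-3,16,10)
river: ρ → (10,4,-9)
river: ρ → (-9,14,5)
river: ρ → (5,16,-6)
ρ-cycle length = 16 (tail of 1 descent step not counted)

16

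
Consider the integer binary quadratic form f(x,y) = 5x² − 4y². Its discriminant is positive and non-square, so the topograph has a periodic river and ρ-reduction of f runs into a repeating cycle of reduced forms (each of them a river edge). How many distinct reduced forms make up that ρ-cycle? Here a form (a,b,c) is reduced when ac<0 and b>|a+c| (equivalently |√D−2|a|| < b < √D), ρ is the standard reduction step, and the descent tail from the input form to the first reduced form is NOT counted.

D = 80, ⌊√D⌋ = 8
descent: ρ → (-4,8,1)  [lands on river]
river: ρ → (1,8,-4)
ρ-cycle length = 2 (tail of 1 descent step not counted)

2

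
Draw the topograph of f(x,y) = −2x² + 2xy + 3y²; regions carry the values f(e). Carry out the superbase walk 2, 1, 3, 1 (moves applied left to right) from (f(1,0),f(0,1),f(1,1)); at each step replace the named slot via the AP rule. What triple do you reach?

start (-2,3,3) = (f(1,0),f(0,1),f(1,1))
replace slot 2: 2·((-2)+3) − 3 = -1 → (-2,-1,3)
replace slot 1: 2·((-1)+3) − (-2) = 6 → (6,-1,3)
replace slot 3: 2·(6+(-1)) − 3 = 7 → (6,-1,7)
replace slot 1: 2·((-1)+7) − 6 = 6 → (6,-1,7)

6,-1,7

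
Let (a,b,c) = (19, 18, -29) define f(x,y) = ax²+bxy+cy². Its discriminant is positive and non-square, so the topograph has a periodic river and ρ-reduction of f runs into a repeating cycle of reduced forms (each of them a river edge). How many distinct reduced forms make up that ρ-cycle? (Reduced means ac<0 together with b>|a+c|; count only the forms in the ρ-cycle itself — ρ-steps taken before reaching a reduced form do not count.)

D = 2528, ⌊√D⌋ = 50
river: ρ → (-29,40,8)
river: ρ → (8,40,-29)
river: ρ → (-29,18,19)
river: ρ → (19,20,-28)
river: ρ → (-28,36,11)
river: ρ → (11,30,-37)
river: ρ → (-37,44,4)
river: ρ → (4,44,-37)
river: ρ → (-37,30,11)
river: ρ → (11,36,-28)
river: ρ → (-28,20,19)
river: ρ → (19,18,-29)
ρ-cycle length = 12 (tail of 0 descent steps not counted)

12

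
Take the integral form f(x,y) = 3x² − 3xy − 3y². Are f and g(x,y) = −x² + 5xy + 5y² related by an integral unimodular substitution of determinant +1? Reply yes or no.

D₁ = 45, D₂ = 45
river cycle of f (length 2): (-3, 3, 3), (3, 3, -3)
river cycle of g (length 2): (5, 5, -1), (-1, 5, 5)
cycles differ ⇒ inequivalent

no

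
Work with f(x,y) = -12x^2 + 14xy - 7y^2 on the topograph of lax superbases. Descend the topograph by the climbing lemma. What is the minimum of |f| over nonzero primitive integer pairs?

translate: b→10 (≡-14 mod 24), so (12,-14,7)→(12,10,5)
flip: (12,10,5)→(5,-10,12)
translate: b→0 (≡-10 mod 10), so (5,-10,12)→(5,0,7)
reduced (well bottom): (5,0,7) with a≤c, −a<b≤a
well minimum |f| = |-5| = 5 (negative-definite)

5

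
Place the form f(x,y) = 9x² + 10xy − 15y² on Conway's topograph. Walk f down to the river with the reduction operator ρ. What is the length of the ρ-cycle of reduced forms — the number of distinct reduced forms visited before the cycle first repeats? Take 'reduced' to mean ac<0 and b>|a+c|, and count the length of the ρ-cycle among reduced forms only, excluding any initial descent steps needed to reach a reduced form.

D = 640, ⌊√D⌋ = 25
river: ρ → (-15,20,4)
river: ρ → (4,20,-15)
river: ρ → (-15,10,9)
river: ρ → (9,8,-16)
river: ρ → (-16,24,1)
river: ρ → (1,24,-16)
river: ρ → (-16,8,9)
river: ρ → (9,10,-15)
ρ-cycle length = 8 (tail of 0 descent steps not counted)

8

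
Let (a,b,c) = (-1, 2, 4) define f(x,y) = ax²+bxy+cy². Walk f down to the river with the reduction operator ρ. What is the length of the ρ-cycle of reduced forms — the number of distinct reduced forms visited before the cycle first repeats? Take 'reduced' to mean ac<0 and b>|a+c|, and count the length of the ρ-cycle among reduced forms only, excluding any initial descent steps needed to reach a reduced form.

D = 20, ⌊√D⌋ = 4
descent: ρ → (4,-2,-1)
descent: ρ → (-1,4,1)  [lands on river]
river: ρ → (1,4,-1)
ρ-cycle length = 2 (tail of 2 descent steps not counted)

2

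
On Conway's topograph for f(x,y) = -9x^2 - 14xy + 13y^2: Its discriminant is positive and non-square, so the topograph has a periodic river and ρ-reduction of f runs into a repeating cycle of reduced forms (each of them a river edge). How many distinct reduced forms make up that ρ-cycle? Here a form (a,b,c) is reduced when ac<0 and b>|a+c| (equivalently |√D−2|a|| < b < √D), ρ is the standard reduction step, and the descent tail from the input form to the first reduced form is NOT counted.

D = 664, ⌊√D⌋ = 25
descent: ρ → (13,14,-9)  [lands on river]
river: ρ → (-9,22,5)
river: ρ → (5,18,-17)
river: ρ → (-17,16,6)
river: ρ → (6,20,-11)
river: ρ → (-11,24,2)
river: ρ → (2,24,-11)
river: ρ → (-11,20,6)
river: ρ → (6,16,-17)
river: ρ → (-17,18,5)
river: ρ → (5,22,-9)
river: ρ → (-9,14,13)
river: ρ → (13,12,-10)
river: ρ → (-10,8,15)
river: ρ → (15,22,-3)
river: ρ → (-3,20,22)
river: ρ → (22,24,-1)
river: ρ → (-1,24,22)
river: ρ → (22,20,-3)
river: ρ → (-3,22,15)
river: ρ → (15,8,-10)
river: ρ → (-10,12,13)
ρ-cycle length = 22 (tail of 1 descent step not counted)

22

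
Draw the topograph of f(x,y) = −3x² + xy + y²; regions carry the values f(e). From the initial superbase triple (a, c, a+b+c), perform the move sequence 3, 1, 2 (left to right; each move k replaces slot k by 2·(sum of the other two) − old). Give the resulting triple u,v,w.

start (-3,1,-1) = (f(1,0),f(0,1),f(1,1))
replace slot 3: 2·((-3)+1) − (-1) = -3 → (-3,1,-3)
replace slot 1: 2·(1+(-3)) − (-3) = -1 → (-1,1,-3)
replace slot 2: 2·((-1)+(-3)) − 1 = -9 → (-1,-9,-3)

-1,-9,-3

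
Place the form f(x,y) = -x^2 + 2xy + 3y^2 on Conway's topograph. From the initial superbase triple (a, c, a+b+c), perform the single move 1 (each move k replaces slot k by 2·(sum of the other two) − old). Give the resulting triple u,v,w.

start (-1,3,4) = (f(1,0),f(0,1),f(1,1))
replace slot 1: 2·(3+4) − (-1) = 15 → (15,3,4)

15,3,4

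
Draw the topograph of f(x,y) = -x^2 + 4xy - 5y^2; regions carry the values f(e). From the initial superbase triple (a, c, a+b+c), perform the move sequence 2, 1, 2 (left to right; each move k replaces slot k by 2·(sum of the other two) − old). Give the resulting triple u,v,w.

start (-1,-5,-2) = (f(1,0),f(0,1),f(1,1))
replace slot 2: 2·((-1)+(-2)) − (-5) = -1 → (-1,-1,-2)
replace slot 1: 2·((-1)+(-2)) − (-1) = -5 → (-5,-1,-2)
replace slot 2: 2·((-5)+(-2)) − (-1) = -13 → (-5,-13,-2)

-5,-13,-2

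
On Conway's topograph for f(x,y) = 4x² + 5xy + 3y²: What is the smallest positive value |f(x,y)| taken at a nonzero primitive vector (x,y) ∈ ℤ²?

translate: b→-3 (≡5 mod 8), so (4,5,3)→(4,-3,2)
flip: (4,-3,2)→(2,3,4)
translate: b→-1 (≡3 mod 4), so (2,3,4)→(2,-1,3)
reduced (well bottom): (2,-1,3) with a≤c, −a<b≤a
well minimum = a = 2

2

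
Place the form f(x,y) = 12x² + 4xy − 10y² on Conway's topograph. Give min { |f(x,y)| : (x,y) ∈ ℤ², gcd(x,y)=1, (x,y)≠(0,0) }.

river: ρ → (-10,16,6)
river: ρ → (6,20,-4)
river: ρ → (-4,20,6)
river: ρ → (6,16,-10)
river: ρ → (-10,4,12)
river: ρ → (12,20,-2)
river: ρ → (-2,20,12)
river: ρ → (12,4,-10)
closes: descent 0, river 8
min |a| on river = 2

2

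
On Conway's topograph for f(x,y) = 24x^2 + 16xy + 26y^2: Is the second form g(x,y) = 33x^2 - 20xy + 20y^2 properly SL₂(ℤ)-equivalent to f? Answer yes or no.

D₁ = -2240, D₂ = -2240
f: reduced (well bottom): (24,16,26) with a≤c, −a<b≤a
g: flip: (33,-20,20)→(20,20,33)
g: reduced (well bottom): (20,20,33) with a≤c, −a<b≤a
reduced forms (24, 16, 26) vs (20, 20, 33) ⇒ inequivalent

no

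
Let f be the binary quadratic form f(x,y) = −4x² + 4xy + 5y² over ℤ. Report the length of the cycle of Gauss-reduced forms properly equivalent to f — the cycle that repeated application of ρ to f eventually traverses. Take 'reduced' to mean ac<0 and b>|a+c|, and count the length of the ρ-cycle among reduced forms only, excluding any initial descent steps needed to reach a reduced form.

D = 96, ⌊√D⌋ = 9
river: ρ → (5,6,-3)
river: ρ → (-3,6,5)
river: ρ → (5,4,-4)
river: ρ → (-4,4,5)
ρ-cycle length = 4 (tail of 0 descent steps not counted)

4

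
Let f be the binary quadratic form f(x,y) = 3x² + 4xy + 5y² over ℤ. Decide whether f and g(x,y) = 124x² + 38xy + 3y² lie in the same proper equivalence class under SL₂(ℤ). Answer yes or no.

D₁ = -44, D₂ = -44
f: translate: b→-2 (≡4 mod 6), so (3,4,5)→(3,-2,4)
f: reduced (well bottom): (3,-2,4) with a≤c, −a<b≤a
g: flip: (124,38,3)→(3,-38,124)
g: translate: b→-2 (≡-38 mod 6), so (3,-38,124)→(3,-2,4)
g: reduced (well bottom): (3,-2,4) with a≤c, −a<b≤a
reduced forms (3, -2, 4) vs (3, -2, 4) ⇒ equivalent

yes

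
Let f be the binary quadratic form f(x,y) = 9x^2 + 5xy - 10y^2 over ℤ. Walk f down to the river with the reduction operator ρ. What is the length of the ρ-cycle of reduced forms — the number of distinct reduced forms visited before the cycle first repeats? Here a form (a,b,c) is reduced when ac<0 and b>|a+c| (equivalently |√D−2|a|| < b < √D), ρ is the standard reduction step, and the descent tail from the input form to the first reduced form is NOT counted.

D = 385, ⌊√D⌋ = 19
river: ρ → (-10,15,4)
river: ρ → (4,17,-6)
river: ρ → (-6,19,1)
river: ρ → (1,19,-6)
river: ρ → (-6,17,4)
river: ρ → (4,15,-10)
river: ρ → (-10,5,9)
river: ρ → (9,13,-6)
river: ρ → (-6,11,11)
river: ρ → (11,11,-6)
river: ρ → (-6,13,9)
river: ρ → (9,5,-10)
ρ-cycle length = 12 (tail of 0 descent steps not counted)

12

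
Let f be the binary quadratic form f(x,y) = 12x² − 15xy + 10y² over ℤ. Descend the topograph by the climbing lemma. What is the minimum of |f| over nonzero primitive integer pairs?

translate: b→9 (≡-15 mod 24), so (12,-15,10)→(12,9,7)
flip: (12,9,7)→(7,-9,12)
translate: b→5 (≡-9 mod 14), so (7,-9,12)→(7,5,10)
reduced (well bottom): (7,5,10) with a≤c, −a<b≤a
well minimum = a = 7

7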